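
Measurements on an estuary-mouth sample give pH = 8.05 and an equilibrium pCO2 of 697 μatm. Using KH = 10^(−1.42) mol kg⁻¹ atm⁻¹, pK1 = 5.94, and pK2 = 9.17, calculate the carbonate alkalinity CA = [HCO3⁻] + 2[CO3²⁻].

[CO2*] = KH · pCO2 = 10^(−1.42) × 697×10^-6 = 2.650×10^-5 mol/kg
α₀ = 1/(1 + K1/[H⁺] + K1K2/[H⁺]²) = 1/(1 + 10^+2.11 + 10^+0.99) = 0.007163
DIC = [CO2*]/α₀ = 2.650×10^-5 / 0.007163 = 3.699 mmol/kg
CA = (α₁ + 2α₂)·DIC = (0.9228 + 2×0.07000) × 3.699 = 3.93 mmol/kg

CA = 3.93 mmol/kg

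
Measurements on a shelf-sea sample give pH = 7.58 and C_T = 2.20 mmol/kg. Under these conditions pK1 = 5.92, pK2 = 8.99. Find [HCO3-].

[HCO3⁻] = 2.07 mmol/kg

α₁ = 1 / (1 + [H⁺]/K1 + K2/[H⁺]) = 1 / (1 + 10^-1.66 + 10^-1.41)
   = 1 / (1 + 0.021878 + 0.038905) = 1/1.0608 = 0.9427
[HCO3⁻] = α₁ × DIC = 0.9427 × 2.20 = 2.07 mmol/kg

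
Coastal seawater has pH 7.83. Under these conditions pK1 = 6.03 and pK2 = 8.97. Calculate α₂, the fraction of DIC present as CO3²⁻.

α₂ = 0.0666

α₂ = 1 / (1 + [H⁺]/K2 + [H⁺]²/(K1K2)) = 1 / (1 + 10^+1.14 + 10^-0.66)
   = 1 / (1 + 13.804 + 0.21878) = 1/15.023 = 0.06657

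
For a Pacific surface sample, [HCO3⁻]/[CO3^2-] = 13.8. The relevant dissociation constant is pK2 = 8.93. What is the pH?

pH = 7.79

From K2 = [H⁺][CO3^2-]/[HCO3⁻]:  pH = pK2 − log₁₀([HCO3⁻]/[CO3^2-])
log₁₀(13.8) = +1.140
pH = 8.93 − (+1.140) = 7.79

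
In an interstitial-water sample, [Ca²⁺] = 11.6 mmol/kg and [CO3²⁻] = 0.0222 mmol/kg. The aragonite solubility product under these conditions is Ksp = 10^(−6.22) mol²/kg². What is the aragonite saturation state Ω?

Ω = 0.427

Ksp = 10^(−6.22) = 6.026×10^-7
Ω = [Ca²⁺][CO3²⁻]/Ksp = (11.6×10^-3)(0.0222×10^-3) / 6.026×10^-7 = 0.427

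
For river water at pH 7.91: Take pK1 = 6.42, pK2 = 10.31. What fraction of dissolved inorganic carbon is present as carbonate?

α₂ = 1 / (1 + [H⁺]/K2 + [H⁺]²/(K1K2)) = 1 / (1 + 10^+2.40 + 10^+0.91)
   = 1 / (1 + 251.19 + 8.1283) = 1/260.32 = 0.003841

α₂ = 0.00384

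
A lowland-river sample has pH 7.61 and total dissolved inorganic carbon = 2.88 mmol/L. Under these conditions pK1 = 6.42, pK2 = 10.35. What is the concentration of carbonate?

[CO3²⁻] = 4.91 μmol/L

α₂ = 1 / (1 + [H⁺]/K2 + [H⁺]²/(K1K2)) = 1 / (1 + 10^+2.74 + 10^+1.55)
   = 1 / (1 + 549.54 + 35.481) = 1/586.02 = 0.001706
[CO3²⁻] = α₂ × DIC = 0.001706 × 2.88 = 0.00491 mmol/L = 4.91 μmol/L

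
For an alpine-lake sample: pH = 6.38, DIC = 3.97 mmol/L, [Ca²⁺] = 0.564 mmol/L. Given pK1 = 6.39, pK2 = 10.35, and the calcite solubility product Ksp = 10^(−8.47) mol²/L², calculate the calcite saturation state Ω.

α₂ = 1 / (1 + [H⁺]/K2 + [H⁺]²/(K1K2)) = 1 / (1 + 10^+3.97 + 10^+3.98)
   = 1 / (1 + 9332.5 + 9549.9) = 1/1.8883×10^4 = 5.296×10^-5
[CO3²⁻] = α₂ × DIC = 5.296×10^-5 × 3.97 = 0.0002102 mmol/L = 0.2102 μmol/L
Ksp = 10^(−8.47) = 3.388×10^-9
Ω = [Ca²⁺][CO3²⁻]/Ksp = (0.564×10^-3)(2.102×10^-7) / 3.388×10^-9 = 0.0350

Ω = 0.0350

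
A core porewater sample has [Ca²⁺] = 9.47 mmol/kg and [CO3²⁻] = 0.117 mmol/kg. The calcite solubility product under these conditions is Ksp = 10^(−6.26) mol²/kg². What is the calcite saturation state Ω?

Ksp = 10^(−6.26) = 5.495×10^-7
Ω = [Ca²⁺][CO3²⁻]/Ksp = (9.47×10^-3)(0.117×10^-3) / 5.495×10^-7 = 2.02

Ω = 2.02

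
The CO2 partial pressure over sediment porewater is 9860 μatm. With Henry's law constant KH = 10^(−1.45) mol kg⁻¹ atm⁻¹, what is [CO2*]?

KH = 10^(−1.45) = 3.548×10^-2 mol kg⁻¹ atm⁻¹
[CO2*] = KH · pCO2 = 3.548×10^-2 × 9860×10^-6 atm = 3.50×10^-4 mol/kg

[CO2*] = 350 μmol/kg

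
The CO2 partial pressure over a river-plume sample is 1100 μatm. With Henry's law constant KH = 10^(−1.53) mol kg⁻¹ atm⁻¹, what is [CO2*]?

[CO2*] = 32.5 μmol/kg

KH = 10^(−1.53) = 2.951×10^-2 mol kg⁻¹ atm⁻¹
[CO2*] = KH · pCO2 = 2.951×10^-2 × 1100×10^-6 atm = 3.25×10^-5 mol/kg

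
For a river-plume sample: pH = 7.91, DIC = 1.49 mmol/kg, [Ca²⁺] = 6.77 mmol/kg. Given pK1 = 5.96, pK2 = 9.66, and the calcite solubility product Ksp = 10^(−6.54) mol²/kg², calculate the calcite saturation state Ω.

Ω = 0.604

α₂ = 1 / (1 + [H⁺]/K2 + [H⁺]²/(K1K2)) = 1 / (1 + 10^+1.75 + 10^-0.20)
   = 1 / (1 + 56.234 + 0.63096) = 1/57.865 = 0.01728
[CO3²⁻] = α₂ × DIC = 0.01728 × 1.49 = 0.02575 mmol/kg
Ksp = 10^(−6.54) = 2.884×10^-7
Ω = [Ca²⁺][CO3²⁻]/Ksp = (6.77×10^-3)(2.575×10^-5) / 2.884×10^-7 = 0.604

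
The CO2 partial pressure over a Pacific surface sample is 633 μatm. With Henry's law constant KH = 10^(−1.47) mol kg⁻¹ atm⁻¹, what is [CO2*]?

[CO2*] = 21.4 μmol/kg

KH = 10^(−1.47) = 3.388×10^-2 mol kg⁻¹ atm⁻¹
[CO2*] = KH · pCO2 = 3.388×10^-2 × 633×10^-6 atm = 2.14×10^-5 mol/kg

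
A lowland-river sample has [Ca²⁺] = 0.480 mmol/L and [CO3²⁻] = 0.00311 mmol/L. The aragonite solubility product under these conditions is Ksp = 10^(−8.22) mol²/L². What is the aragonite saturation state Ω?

Ksp = 10^(−8.22) = 6.026×10^-9
Ω = [Ca²⁺][CO3²⁻]/Ksp = (0.480×10^-3)(0.00311×10^-3) / 6.026×10^-9 = 0.248

Ω = 0.248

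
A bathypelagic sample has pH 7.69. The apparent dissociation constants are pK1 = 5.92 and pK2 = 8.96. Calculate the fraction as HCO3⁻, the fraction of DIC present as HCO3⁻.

α₁ = 0.934

α₁ = 1 / (1 + [H⁺]/K1 + K2/[H⁺]) = 1 / (1 + 10^-1.77 + 10^-1.27)
   = 1 / (1 + 0.016982 + 0.053703) = 1/1.0707 = 0.9340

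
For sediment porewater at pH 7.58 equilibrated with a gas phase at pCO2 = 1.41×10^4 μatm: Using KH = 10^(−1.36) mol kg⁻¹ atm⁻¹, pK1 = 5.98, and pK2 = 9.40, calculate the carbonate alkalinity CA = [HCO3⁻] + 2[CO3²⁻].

CA = 25.2 mmol/kg

[CO2*] = KH · pCO2 = 10^(−1.36) × 1.41×10^4×10^-6 = 6.155×10^-4 mol/kg
α₀ = 1/(1 + K1/[H⁺] + K1K2/[H⁺]²) = 1/(1 + 10^+1.60 + 10^-0.22) = 0.02415
DIC = [CO2*]/α₀ = 6.155×10^-4 / 0.02415 = 25.49 mmol/kg
CA = (α₁ + 2α₂)·DIC = (0.9613 + 2×0.01455) × 25.49 = 25.2 mmol/kg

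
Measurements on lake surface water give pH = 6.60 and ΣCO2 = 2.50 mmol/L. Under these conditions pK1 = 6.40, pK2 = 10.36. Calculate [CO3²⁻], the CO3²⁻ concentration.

[CO3²⁻] = 0.266 μmol/L

α₂ = 1 / (1 + [H⁺]/K2 + [H⁺]²/(K1K2)) = 1 / (1 + 10^+3.76 + 10^+3.56)
   = 1 / (1 + 5754.4 + 3630.8) = 1/9386.2 = 0.0001065
[CO3²⁻] = α₂ × DIC = 0.0001065 × 2.50 = 0.000266 mmol/L = 0.266 μmol/L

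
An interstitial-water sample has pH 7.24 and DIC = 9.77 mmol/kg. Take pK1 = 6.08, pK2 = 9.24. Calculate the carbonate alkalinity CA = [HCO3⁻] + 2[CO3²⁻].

CA = [HCO3⁻] + 2[CO3²⁻] = (α₁ + 2α₂)·DIC
At pH 7.24: [H⁺]/K1 = 10^-1.16 = 0.069183, K2/[H⁺] = 10^-2.00 = 0.010000
α₁ = 1/(1 + 0.069183 + 0.010000) = 1/1.0792 = 0.9266; α₂ = α₁·K2/[H⁺] = 0.009266
α₁ + 2α₂ = 0.9452
CA = 0.9452 × 9.77 = 9.23 mmol/kg

CA = 9.23 mmol/kg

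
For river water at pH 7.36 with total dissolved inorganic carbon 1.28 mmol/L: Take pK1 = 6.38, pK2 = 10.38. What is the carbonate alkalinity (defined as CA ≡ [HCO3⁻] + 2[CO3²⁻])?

CA = 1.16 mmol/L

CA = [HCO3⁻] + 2[CO3²⁻] = (α₁ + 2α₂)·DIC
At pH 7.36: [H⁺]/K1 = 10^-0.98 = 0.10471, K2/[H⁺] = 10^-3.02 = 0.00095499
α₁ = 1/(1 + 0.10471 + 0.00095499) = 1/1.1057 = 0.9044; α₂ = α₁·K2/[H⁺] = 0.0008637
α₁ + 2α₂ = 0.9062
CA = 0.9062 × 1.28 = 1.16 mmol/L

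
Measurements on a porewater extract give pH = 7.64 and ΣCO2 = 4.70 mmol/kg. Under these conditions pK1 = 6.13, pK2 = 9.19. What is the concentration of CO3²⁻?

[CO3²⁻] = 0.125 mmol/kg

α₂ = 1 / (1 + [H⁺]/K2 + [H⁺]²/(K1K2)) = 1 / (1 + 10^+1.55 + 10^+0.04)
   = 1 / (1 + 35.481 + 1.0965) = 1/37.578 = 0.02661
[CO3²⁻] = α₂ × DIC = 0.02661 × 4.70 = 0.125 mmol/kg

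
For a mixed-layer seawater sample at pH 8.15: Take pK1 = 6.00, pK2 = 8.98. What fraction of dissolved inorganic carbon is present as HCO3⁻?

α₁ = 1 / (1 + [H⁺]/K1 + K2/[H⁺]) = 1 / (1 + 10^-2.15 + 10^-0.83)
   = 1 / (1 + 0.0070795 + 0.14791) = 1/1.1550 = 0.8658

α₁ = 0.866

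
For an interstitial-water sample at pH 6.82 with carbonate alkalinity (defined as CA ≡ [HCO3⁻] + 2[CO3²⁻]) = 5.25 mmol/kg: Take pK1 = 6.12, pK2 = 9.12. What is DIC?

DIC = 6.26 mmol/kg

CA = [HCO3⁻] + 2[CO3²⁻] = (α₁ + 2α₂)·DIC
At pH 6.82: [H⁺]/K1 = 10^-0.70 = 0.19953, K2/[H⁺] = 10^-2.30 = 0.0050119
α₁ = 1/(1 + 0.19953 + 0.0050119) = 1/1.2045 = 0.8302; α₂ = α₁·K2/[H⁺] = 0.004161
α₁ + 2α₂ = 0.8385
DIC = CA / (α₁ + 2α₂) = 5.25 / 0.8385 = 6.26 mmol/kg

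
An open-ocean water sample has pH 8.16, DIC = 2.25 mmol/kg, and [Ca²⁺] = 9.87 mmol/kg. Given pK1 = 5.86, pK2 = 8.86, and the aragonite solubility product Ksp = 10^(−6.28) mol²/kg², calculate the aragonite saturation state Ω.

Ω = 7.01

α₂ = 1 / (1 + [H⁺]/K2 + [H⁺]²/(K1K2)) = 1 / (1 + 10^+0.70 + 10^-1.60)
   = 1 / (1 + 5.0119 + 0.025119) = 1/6.0370 = 0.1656
[CO3²⁻] = α₂ × DIC = 0.1656 × 2.25 = 0.3727 mmol/kg
Ksp = 10^(−6.28) = 5.248×10^-7
Ω = [Ca²⁺][CO3²⁻]/Ksp = (9.87×10^-3)(3.727×10^-4) / 5.248×10^-7 = 7.01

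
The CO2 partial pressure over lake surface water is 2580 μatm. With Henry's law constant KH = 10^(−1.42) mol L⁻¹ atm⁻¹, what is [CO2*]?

KH = 10^(−1.42) = 3.802×10^-2 mol L⁻¹ atm⁻¹
[CO2*] = KH · pCO2 = 3.802×10^-2 × 2580×10^-6 atm = 9.81×10^-5 mol/L

[CO2*] = 98.1 μmol/L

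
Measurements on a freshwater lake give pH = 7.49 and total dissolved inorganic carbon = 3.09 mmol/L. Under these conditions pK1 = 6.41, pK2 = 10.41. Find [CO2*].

[CO2*] = 0.237 mmol/L

α₀ = 1 / (1 + K1/[H⁺] + K1K2/[H⁺]²) = 1 / (1 + 10^+1.08 + 10^-1.84)
   = 1 / (1 + 12.023 + 0.014454) = 1/13.037 = 0.07670
[CO2*] = α₀ × DIC = 0.07670 × 3.09 = 0.237 mmol/L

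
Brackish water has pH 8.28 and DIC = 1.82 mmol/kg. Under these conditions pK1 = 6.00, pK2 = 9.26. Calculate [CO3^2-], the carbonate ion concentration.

[CO3²⁻] = 0.172 mmol/kg

α₂ = 1 / (1 + [H⁺]/K2 + [H⁺]²/(K1K2)) = 1 / (1 + 10^+0.98 + 10^-1.30)
   = 1 / (1 + 9.5499 + 0.050119) = 1/10.600 = 0.09434
[CO3²⁻] = α₂ × DIC = 0.09434 × 1.82 = 0.172 mmol/kg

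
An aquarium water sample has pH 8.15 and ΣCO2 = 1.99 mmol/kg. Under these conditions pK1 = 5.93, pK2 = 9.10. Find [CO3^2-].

[CO3²⁻] = 0.200 mmol/kg

α₂ = 1 / (1 + [H⁺]/K2 + [H⁺]²/(K1K2)) = 1 / (1 + 10^+0.95 + 10^-1.27)
   = 1 / (1 + 8.9125 + 0.053703) = 1/9.9662 = 0.1003
[CO3²⁻] = α₂ × DIC = 0.1003 × 1.99 = 0.200 mmol/kg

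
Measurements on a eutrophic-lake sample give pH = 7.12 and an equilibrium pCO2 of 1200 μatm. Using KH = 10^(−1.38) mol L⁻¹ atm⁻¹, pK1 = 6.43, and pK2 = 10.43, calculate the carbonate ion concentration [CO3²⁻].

[CO3²⁻] = 0.120 μmol/L

[CO2*] = KH · pCO2 = 10^(−1.38) × 1200×10^-6 = 5.002×10^-5 mol/L
α₀ = 1/(1 + K1/[H⁺] + K1K2/[H⁺]²) = 1/(1 + 10^+0.69 + 10^-2.62) = 0.1695
DIC = [CO2*]/α₀ = 5.002×10^-5 / 0.1695 = 0.2952 mmol/L
[CO3²⁻] = α₂·DIC; α₂ = 0.0004066, so [CO3²⁻] = 0.0004066 × 0.2952 = 0.000120 mmol/L = 0.120 μmol/L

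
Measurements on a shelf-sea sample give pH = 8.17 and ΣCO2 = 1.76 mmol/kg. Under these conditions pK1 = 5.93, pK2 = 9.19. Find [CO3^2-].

α₂ = 1 / (1 + [H⁺]/K2 + [H⁺]²/(K1K2)) = 1 / (1 + 10^+1.02 + 10^-1.22)
   = 1 / (1 + 10.471 + 0.060256) = 1/11.532 = 0.08672
[CO3²⁻] = α₂ × DIC = 0.08672 × 1.76 = 0.153 mmol/kg

[CO3²⁻] = 0.153 mmol/kg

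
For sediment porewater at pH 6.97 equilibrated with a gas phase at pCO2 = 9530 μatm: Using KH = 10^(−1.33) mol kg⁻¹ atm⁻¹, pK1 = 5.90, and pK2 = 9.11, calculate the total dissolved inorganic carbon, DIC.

[CO2*] = KH · pCO2 = 10^(−1.33) × 9530×10^-6 = 4.458×10^-4 mol/kg
α₀ = 1/(1 + K1/[H⁺] + K1K2/[H⁺]²) = 1/(1 + 10^+1.07 + 10^-1.07) = 0.07792
DIC = [CO2*]/α₀ = 4.458×10^-4 / 0.07792 = 5.72 mmol/kg

DIC = 5.72 mmol/kg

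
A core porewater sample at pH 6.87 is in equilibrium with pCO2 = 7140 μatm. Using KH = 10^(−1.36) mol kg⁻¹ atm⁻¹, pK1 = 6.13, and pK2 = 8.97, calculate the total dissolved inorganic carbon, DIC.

DIC = 2.04 mmol/kg

[CO2*] = KH · pCO2 = 10^(−1.36) × 7140×10^-6 = 3.117×10^-4 mol/kg
α₀ = 1/(1 + K1/[H⁺] + K1K2/[H⁺]²) = 1/(1 + 10^+0.74 + 10^-1.36) = 0.1529
DIC = [CO2*]/α₀ = 3.117×10^-4 / 0.1529 = 2.04 mmol/kg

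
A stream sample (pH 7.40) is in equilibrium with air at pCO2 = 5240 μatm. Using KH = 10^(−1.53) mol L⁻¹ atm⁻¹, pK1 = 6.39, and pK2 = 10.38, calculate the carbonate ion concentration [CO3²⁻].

[CO3²⁻] = 1.66 μmol/L

[CO2*] = KH · pCO2 = 10^(−1.53) × 5240×10^-6 = 1.546×10^-4 mol/L
α₀ = 1/(1 + K1/[H⁺] + K1K2/[H⁺]²) = 1/(1 + 10^+1.01 + 10^-1.97) = 0.08894
DIC = [CO2*]/α₀ = 1.546×10^-4 / 0.08894 = 1.739 mmol/L
[CO3²⁻] = α₂·DIC; α₂ = 0.0009530, so [CO3²⁻] = 0.0009530 × 1.739 = 0.00166 mmol/L = 1.66 μmol/L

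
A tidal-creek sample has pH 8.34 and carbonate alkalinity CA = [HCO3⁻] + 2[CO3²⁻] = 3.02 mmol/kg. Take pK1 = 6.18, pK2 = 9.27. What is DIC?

DIC = 2.75 mmol/kg

CA = [HCO3⁻] + 2[CO3²⁻] = (α₁ + 2α₂)·DIC
At pH 8.34: [H⁺]/K1 = 10^-2.16 = 0.0069183, K2/[H⁺] = 10^-0.93 = 0.11749
α₁ = 1/(1 + 0.0069183 + 0.11749) = 1/1.1244 = 0.8894; α₂ = α₁·K2/[H⁺] = 0.1045
α₁ + 2α₂ = 1.0983
DIC = CA / (α₁ + 2α₂) = 3.02 / 1.0983 = 2.75 mmol/kg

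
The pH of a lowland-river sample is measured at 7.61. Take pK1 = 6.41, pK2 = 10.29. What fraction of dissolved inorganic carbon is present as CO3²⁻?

α₂ = 0.00196

α₂ = 1 / (1 + [H⁺]/K2 + [H⁺]²/(K1K2)) = 1 / (1 + 10^+2.68 + 10^+1.48)
   = 1 / (1 + 478.63 + 30.200) = 1/509.83 = 0.001961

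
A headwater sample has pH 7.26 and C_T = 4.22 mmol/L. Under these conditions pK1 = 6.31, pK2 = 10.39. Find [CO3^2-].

α₂ = 1 / (1 + [H⁺]/K2 + [H⁺]²/(K1K2)) = 1 / (1 + 10^+3.13 + 10^+2.18)
   = 1 / (1 + 1349.0 + 151.36) = 1/1501.3 = 0.0006661
[CO3²⁻] = α₂ × DIC = 0.0006661 × 4.22 = 0.00281 mmol/L = 2.81 μmol/L

[CO3²⁻] = 2.81 μmol/L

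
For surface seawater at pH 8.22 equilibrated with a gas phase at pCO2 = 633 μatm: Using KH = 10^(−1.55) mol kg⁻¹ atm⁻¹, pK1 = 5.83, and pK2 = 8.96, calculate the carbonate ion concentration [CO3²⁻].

[CO2*] = KH · pCO2 = 10^(−1.55) × 633×10^-6 = 1.784×10^-5 mol/kg
α₀ = 1/(1 + K1/[H⁺] + K1K2/[H⁺]²) = 1/(1 + 10^+2.39 + 10^+1.65) = 0.003435
DIC = [CO2*]/α₀ = 1.784×10^-5 / 0.003435 = 5.194 mmol/kg
[CO3²⁻] = α₂·DIC; α₂ = 0.1534, so [CO3²⁻] = 0.1534 × 5.194 = 0.797 mmol/kg

[CO3²⁻] = 0.797 mmol/kg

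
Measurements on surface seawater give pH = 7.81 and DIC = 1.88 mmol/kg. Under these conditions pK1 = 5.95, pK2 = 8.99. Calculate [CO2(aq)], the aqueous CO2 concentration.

[CO2*] = 0.0240 mmol/kg

α₀ = 1 / (1 + K1/[H⁺] + K1K2/[H⁺]²) = 1 / (1 + 10^+1.86 + 10^+0.68)
   = 1 / (1 + 72.444 + 4.7863) = 1/78.230 = 0.01278
[CO2*] = α₀ × DIC = 0.01278 × 1.88 = 0.0240 mmol/kg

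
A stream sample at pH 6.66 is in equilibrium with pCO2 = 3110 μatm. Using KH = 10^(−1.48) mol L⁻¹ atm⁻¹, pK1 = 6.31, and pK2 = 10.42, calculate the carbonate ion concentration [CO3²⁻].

[CO3²⁻] = 0.0401 μmol/L

[CO2*] = KH · pCO2 = 10^(−1.48) × 3110×10^-6 = 1.030×10^-4 mol/L
α₀ = 1/(1 + K1/[H⁺] + K1K2/[H⁺]²) = 1/(1 + 10^+0.35 + 10^-3.41) = 0.3087
DIC = [CO2*]/α₀ = 1.030×10^-4 / 0.3087 = 0.3336 mmol/L
[CO3²⁻] = α₂·DIC; α₂ = 0.0001201, so [CO3²⁻] = 0.0001201 × 0.3336 = 4.01×10^-5 mmol/L = 0.0401 μmol/L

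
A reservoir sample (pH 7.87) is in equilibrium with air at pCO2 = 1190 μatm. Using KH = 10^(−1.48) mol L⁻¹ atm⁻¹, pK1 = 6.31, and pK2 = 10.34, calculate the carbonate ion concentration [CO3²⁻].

[CO2*] = KH · pCO2 = 10^(−1.48) × 1190×10^-6 = 3.940×10^-5 mol/L
α₀ = 1/(1 + K1/[H⁺] + K1K2/[H⁺]²) = 1/(1 + 10^+1.56 + 10^-0.91) = 0.02672
DIC = [CO2*]/α₀ = 3.940×10^-5 / 0.02672 = 1.475 mmol/L
[CO3²⁻] = α₂·DIC; α₂ = 0.003287, so [CO3²⁻] = 0.003287 × 1.475 = 0.00485 mmol/L = 4.85 μmol/L

[CO3²⁻] = 4.85 μmol/L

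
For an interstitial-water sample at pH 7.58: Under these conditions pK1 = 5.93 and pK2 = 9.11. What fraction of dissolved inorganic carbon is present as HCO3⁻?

α₁ = 1 / (1 + [H⁺]/K1 + K2/[H⁺]) = 1 / (1 + 10^-1.65 + 10^-1.53)
   = 1 / (1 + 0.022387 + 0.029512) = 1/1.0519 = 0.9507

α₁ = 0.951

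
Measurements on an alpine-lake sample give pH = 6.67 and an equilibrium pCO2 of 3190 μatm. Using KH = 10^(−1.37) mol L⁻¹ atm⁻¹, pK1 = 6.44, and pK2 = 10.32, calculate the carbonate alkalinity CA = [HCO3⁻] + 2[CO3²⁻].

CA = 0.231 mmol/L

[CO2*] = KH · pCO2 = 10^(−1.37) × 3190×10^-6 = 1.361×10^-4 mol/L
α₀ = 1/(1 + K1/[H⁺] + K1K2/[H⁺]²) = 1/(1 + 10^+0.23 + 10^-3.42) = 0.3706
DIC = [CO2*]/α₀ = 1.361×10^-4 / 0.3706 = 0.3672 mmol/L
CA = (α₁ + 2α₂)·DIC = (0.6293 + 2×0.0001409) × 0.3672 = 0.231 mmol/L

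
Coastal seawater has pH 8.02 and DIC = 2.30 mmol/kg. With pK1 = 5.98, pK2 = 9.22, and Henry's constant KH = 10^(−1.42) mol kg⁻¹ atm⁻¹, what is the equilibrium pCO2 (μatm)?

α₀ = 1 / (1 + K1/[H⁺] + K1K2/[H⁺]²) = 1 / (1 + 10^+2.04 + 10^+0.84)
   = 1 / (1 + 109.65 + 6.9183) = 1/117.57 = 0.008506
[CO2*] = α₀ × DIC = 0.008506 × 2.30 = 0.01956 mmol/kg = 19.56 μmol/kg
pCO2 = [CO2*]/KH = 1.956×10^-5 / 3.802×10^-2 = 515 μatm

pCO2 = 515 μatm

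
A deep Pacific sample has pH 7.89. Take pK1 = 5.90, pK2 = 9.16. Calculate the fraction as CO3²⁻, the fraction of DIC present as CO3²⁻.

α₂ = 0.0505

α₂ = 1 / (1 + [H⁺]/K2 + [H⁺]²/(K1K2)) = 1 / (1 + 10^+1.27 + 10^-0.72)
   = 1 / (1 + 18.621 + 0.19055) = 1/19.811 = 0.05048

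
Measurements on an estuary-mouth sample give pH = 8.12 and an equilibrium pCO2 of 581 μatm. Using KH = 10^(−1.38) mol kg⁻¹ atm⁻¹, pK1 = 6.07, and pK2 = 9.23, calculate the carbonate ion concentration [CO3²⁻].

[CO2*] = KH · pCO2 = 10^(−1.38) × 581×10^-6 = 2.422×10^-5 mol/kg
α₀ = 1/(1 + K1/[H⁺] + K1K2/[H⁺]²) = 1/(1 + 10^+2.05 + 10^+0.94) = 0.008203
DIC = [CO2*]/α₀ = 2.422×10^-5 / 0.008203 = 2.953 mmol/kg
[CO3²⁻] = α₂·DIC; α₂ = 0.07144, so [CO3²⁻] = 0.07144 × 2.953 = 0.211 mmol/kg

[CO3²⁻] = 0.211 mmol/kg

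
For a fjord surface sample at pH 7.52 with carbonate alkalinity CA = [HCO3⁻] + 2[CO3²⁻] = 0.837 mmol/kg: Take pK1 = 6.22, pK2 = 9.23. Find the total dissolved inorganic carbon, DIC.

DIC = 0.862 mmol/kg

CA = [HCO3⁻] + 2[CO3²⁻] = (α₁ + 2α₂)·DIC
At pH 7.52: [H⁺]/K1 = 10^-1.30 = 0.050119, K2/[H⁺] = 10^-1.71 = 0.019498
α₁ = 1/(1 + 0.050119 + 0.019498) = 1/1.0696 = 0.9349; α₂ = α₁·K2/[H⁺] = 0.01823
α₁ + 2α₂ = 0.9714
DIC = CA / (α₁ + 2α₂) = 0.837 / 0.9714 = 0.862 mmol/kg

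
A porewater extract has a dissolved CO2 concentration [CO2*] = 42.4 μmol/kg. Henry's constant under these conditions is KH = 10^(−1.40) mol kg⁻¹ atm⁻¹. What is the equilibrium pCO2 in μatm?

KH = 10^(−1.40) = 3.981×10^-2 mol kg⁻¹ atm⁻¹
pCO2 = [CO2*]/KH = 42.4×10^-6 / 3.981×10^-2 = 1.07×10^-3 atm = 1070 μatm

pCO2 = 1070 μatm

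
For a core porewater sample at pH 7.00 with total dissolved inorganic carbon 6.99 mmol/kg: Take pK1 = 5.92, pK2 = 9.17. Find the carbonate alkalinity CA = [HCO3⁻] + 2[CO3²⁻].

CA = [HCO3⁻] + 2[CO3²⁻] = (α₁ + 2α₂)·DIC
At pH 7.00: [H⁺]/K1 = 10^-1.08 = 0.083176, K2/[H⁺] = 10^-2.17 = 0.0067608
α₁ = 1/(1 + 0.083176 + 0.0067608) = 1/1.0899 = 0.9175; α₂ = α₁·K2/[H⁺] = 0.006203
α₁ + 2α₂ = 0.9299
CA = 0.9299 × 6.99 = 6.50 mmol/kg

CA = 6.50 mmol/kg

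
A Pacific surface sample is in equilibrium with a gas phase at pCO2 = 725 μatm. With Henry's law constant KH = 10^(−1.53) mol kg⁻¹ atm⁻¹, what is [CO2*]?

[CO2*] = 21.4 μmol/kg

KH = 10^(−1.53) = 2.951×10^-2 mol kg⁻¹ atm⁻¹
[CO2*] = KH · pCO2 = 2.951×10^-2 × 725×10^-6 atm = 2.14×10^-5 mol/kg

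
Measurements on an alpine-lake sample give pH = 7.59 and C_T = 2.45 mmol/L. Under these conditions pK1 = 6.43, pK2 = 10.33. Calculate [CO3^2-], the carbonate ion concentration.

α₂ = 1 / (1 + [H⁺]/K2 + [H⁺]²/(K1K2)) = 1 / (1 + 10^+2.74 + 10^+1.58)
   = 1 / (1 + 549.54 + 38.019) = 1/588.56 = 0.001699
[CO3²⁻] = α₂ × DIC = 0.001699 × 2.45 = 0.00416 mmol/L = 4.16 μmol/L

[CO3²⁻] = 4.16 μmol/L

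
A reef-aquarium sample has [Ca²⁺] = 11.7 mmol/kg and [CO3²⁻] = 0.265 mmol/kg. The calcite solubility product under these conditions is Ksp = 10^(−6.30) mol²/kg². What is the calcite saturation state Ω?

Ω = 6.19

Ksp = 10^(−6.30) = 5.012×10^-7
Ω = [Ca²⁺][CO3²⁻]/Ksp = (11.7×10^-3)(0.265×10^-3) / 5.012×10^-7 = 6.19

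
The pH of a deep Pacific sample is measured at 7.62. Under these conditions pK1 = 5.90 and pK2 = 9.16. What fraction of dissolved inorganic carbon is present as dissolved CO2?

α₀ = 1 / (1 + K1/[H⁺] + K1K2/[H⁺]²) = 1 / (1 + 10^+1.72 + 10^+0.18)
   = 1 / (1 + 52.481 + 1.5136) = 1/54.994 = 0.01818

α₀ = 0.0182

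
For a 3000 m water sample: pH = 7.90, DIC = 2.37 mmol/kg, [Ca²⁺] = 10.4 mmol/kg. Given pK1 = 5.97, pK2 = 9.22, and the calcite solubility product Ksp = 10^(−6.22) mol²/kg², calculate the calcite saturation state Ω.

α₂ = 1 / (1 + [H⁺]/K2 + [H⁺]²/(K1K2)) = 1 / (1 + 10^+1.32 + 10^-0.61)
   = 1 / (1 + 20.893 + 0.24547) = 1/22.138 = 0.04517
[CO3²⁻] = α₂ × DIC = 0.04517 × 2.37 = 0.1071 mmol/kg
Ksp = 10^(−6.22) = 6.026×10^-7
Ω = [Ca²⁺][CO3²⁻]/Ksp = (10.4×10^-3)(1.071×10^-4) / 6.026×10^-7 = 1.85

Ω = 1.85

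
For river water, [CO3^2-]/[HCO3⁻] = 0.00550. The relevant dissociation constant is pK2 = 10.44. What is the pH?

From K2 = [H⁺][CO3^2-]/[HCO3⁻]:  pH = pK2 + log₁₀([CO3^2-]/[HCO3⁻])
log₁₀(0.00550) = -2.260
pH = 10.44 + (-2.260) = 8.18

pH = 8.18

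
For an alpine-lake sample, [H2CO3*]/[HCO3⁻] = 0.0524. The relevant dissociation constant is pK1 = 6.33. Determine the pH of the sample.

pH = 7.61

From K1 = [H⁺][HCO3⁻]/[H2CO3*]:  pH = pK1 − log₁₀([H2CO3*]/[HCO3⁻])
log₁₀(0.0524) = -1.281
pH = 6.33 − (-1.281) = 7.61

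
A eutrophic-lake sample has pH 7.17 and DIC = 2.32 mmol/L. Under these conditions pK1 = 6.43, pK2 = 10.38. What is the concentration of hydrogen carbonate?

[HCO3⁻] = 1.96 mmol/L

α₁ = 1 / (1 + [H⁺]/K1 + K2/[H⁺]) = 1 / (1 + 10^-0.74 + 10^-3.21)
   = 1 / (1 + 0.18197 + 0.00061660) = 1/1.1826 = 0.8456
[HCO3⁻] = α₁ × DIC = 0.8456 × 2.32 = 1.96 mmol/L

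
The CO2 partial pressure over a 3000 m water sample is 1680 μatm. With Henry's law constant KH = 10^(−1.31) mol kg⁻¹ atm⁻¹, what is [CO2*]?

[CO2*] = 82.3 μmol/kg

KH = 10^(−1.31) = 4.898×10^-2 mol kg⁻¹ atm⁻¹
[CO2*] = KH · pCO2 = 4.898×10^-2 × 1680×10^-6 atm = 8.23×10^-5 mol/kg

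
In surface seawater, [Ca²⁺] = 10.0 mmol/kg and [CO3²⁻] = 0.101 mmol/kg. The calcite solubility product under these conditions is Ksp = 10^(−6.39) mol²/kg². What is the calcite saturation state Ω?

Ksp = 10^(−6.39) = 4.074×10^-7
Ω = [Ca²⁺][CO3²⁻]/Ksp = (10.0×10^-3)(0.101×10^-3) / 4.074×10^-7 = 2.48

Ω = 2.48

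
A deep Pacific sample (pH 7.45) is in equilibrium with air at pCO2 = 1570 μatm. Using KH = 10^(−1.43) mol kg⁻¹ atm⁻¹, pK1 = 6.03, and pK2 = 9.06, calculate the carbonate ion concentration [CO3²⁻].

[CO3²⁻] = 0.0377 mmol/kg

[CO2*] = KH · pCO2 = 10^(−1.43) × 1570×10^-6 = 5.833×10^-5 mol/kg
α₀ = 1/(1 + K1/[H⁺] + K1K2/[H⁺]²) = 1/(1 + 10^+1.42 + 10^-0.19) = 0.03578
DIC = [CO2*]/α₀ = 5.833×10^-5 / 0.03578 = 1.630 mmol/kg
[CO3²⁻] = α₂·DIC; α₂ = 0.02310, so [CO3²⁻] = 0.02310 × 1.630 = 0.0377 mmol/kg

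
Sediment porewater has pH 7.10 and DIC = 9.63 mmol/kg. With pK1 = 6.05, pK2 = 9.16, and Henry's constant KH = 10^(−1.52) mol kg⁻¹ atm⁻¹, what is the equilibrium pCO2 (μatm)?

pCO2 = 2.59×10^4 μatm

α₀ = 1 / (1 + K1/[H⁺] + K1K2/[H⁺]²) = 1 / (1 + 10^+1.05 + 10^-1.01)
   = 1 / (1 + 11.220 + 0.097724) = 1/12.318 = 0.08118
[CO2*] = α₀ × DIC = 0.08118 × 9.63 = 0.7818 mmol/kg
pCO2 = [CO2*]/KH = 7.818×10^-4 / 3.020×10^-2 = 2.59×10^4 μatm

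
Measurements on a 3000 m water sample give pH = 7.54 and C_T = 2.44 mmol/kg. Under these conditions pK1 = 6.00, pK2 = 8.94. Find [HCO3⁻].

[HCO3⁻] = 2.28 mmol/kg

α₁ = 1 / (1 + [H⁺]/K1 + K2/[H⁺]) = 1 / (1 + 10^-1.54 + 10^-1.40)
   = 1 / (1 + 0.028840 + 0.039811) = 1/1.0687 = 0.9358
[HCO3⁻] = α₁ × DIC = 0.9358 × 2.44 = 2.28 mmol/kg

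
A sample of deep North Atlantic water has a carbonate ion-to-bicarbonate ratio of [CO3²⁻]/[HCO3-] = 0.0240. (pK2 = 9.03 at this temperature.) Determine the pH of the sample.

pH = 7.41

From K2 = [H⁺][CO3²⁻]/[HCO3-]:  pH = pK2 + log₁₀([CO3²⁻]/[HCO3-])
log₁₀(0.0240) = -1.620
pH = 9.03 + (-1.620) = 7.41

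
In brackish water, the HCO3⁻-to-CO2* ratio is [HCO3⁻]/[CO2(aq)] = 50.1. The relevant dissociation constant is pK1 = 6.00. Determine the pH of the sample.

pH = 7.70

From K1 = [H⁺][HCO3⁻]/[CO2(aq)]:  pH = pK1 + log₁₀([HCO3⁻]/[CO2(aq)])
log₁₀(50.1) = +1.700
pH = 6.00 + (+1.700) = 7.70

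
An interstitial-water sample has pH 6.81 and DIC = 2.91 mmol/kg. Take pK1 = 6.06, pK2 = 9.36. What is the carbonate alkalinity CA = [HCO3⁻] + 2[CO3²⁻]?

CA = [HCO3⁻] + 2[CO3²⁻] = (α₁ + 2α₂)·DIC
At pH 6.81: [H⁺]/K1 = 10^-0.75 = 0.17783, K2/[H⁺] = 10^-2.55 = 0.0028184
α₁ = 1/(1 + 0.17783 + 0.0028184) = 1/1.1806 = 0.8470; α₂ = α₁·K2/[H⁺] = 0.002387
α₁ + 2α₂ = 0.8518
CA = 0.8518 × 2.91 = 2.48 mmol/kg

CA = 2.48 mmol/kg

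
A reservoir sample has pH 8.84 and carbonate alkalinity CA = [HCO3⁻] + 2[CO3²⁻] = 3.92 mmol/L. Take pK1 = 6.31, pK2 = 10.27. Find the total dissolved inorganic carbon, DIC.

DIC = 3.80 mmol/L

CA = [HCO3⁻] + 2[CO3²⁻] = (α₁ + 2α₂)·DIC
At pH 8.84: [H⁺]/K1 = 10^-2.53 = 0.0029512, K2/[H⁺] = 10^-1.43 = 0.037154
α₁ = 1/(1 + 0.0029512 + 0.037154) = 1/1.0401 = 0.9614; α₂ = α₁·K2/[H⁺] = 0.03572
α₁ + 2α₂ = 1.0329
DIC = CA / (α₁ + 2α₂) = 3.92 / 1.0329 = 3.80 mmol/L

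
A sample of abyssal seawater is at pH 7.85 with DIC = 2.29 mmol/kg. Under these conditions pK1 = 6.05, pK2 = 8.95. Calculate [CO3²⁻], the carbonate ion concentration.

[CO3²⁻] = 0.166 mmol/kg

α₂ = 1 / (1 + [H⁺]/K2 + [H⁺]²/(K1K2)) = 1 / (1 + 10^+1.10 + 10^-0.70)
   = 1 / (1 + 12.589 + 0.19953) = 1/13.789 = 0.07252
[CO3²⁻] = α₂ × DIC = 0.07252 × 2.29 = 0.166 mmol/kg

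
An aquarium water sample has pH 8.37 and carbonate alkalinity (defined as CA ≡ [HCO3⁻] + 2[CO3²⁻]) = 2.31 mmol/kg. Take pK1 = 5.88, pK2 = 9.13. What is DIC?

CA = [HCO3⁻] + 2[CO3²⁻] = (α₁ + 2α₂)·DIC
At pH 8.37: [H⁺]/K1 = 10^-2.49 = 0.0032359, K2/[H⁺] = 10^-0.76 = 0.17378
α₁ = 1/(1 + 0.0032359 + 0.17378) = 1/1.1770 = 0.8496; α₂ = α₁·K2/[H⁺] = 0.1476
α₁ + 2α₂ = 1.1449
DIC = CA / (α₁ + 2α₂) = 2.31 / 1.1449 = 2.02 mmol/kg

DIC = 2.02 mmol/kg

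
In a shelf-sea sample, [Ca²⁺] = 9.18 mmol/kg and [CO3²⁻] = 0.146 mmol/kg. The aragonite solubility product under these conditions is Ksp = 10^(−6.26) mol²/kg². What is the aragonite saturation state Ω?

Ksp = 10^(−6.26) = 5.495×10^-7
Ω = [Ca²⁺][CO3²⁻]/Ksp = (9.18×10^-3)(0.146×10^-3) / 5.495×10^-7 = 2.44

Ω = 2.44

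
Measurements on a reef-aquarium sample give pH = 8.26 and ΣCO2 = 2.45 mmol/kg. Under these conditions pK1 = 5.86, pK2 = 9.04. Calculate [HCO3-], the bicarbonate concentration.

α₁ = 1 / (1 + [H⁺]/K1 + K2/[H⁺]) = 1 / (1 + 10^-2.40 + 10^-0.78)
   = 1 / (1 + 0.0039811 + 0.16596) = 1/1.1699 = 0.8547
[HCO3⁻] = α₁ × DIC = 0.8547 × 2.45 = 2.09 mmol/kg

[HCO3⁻] = 2.09 mmol/kg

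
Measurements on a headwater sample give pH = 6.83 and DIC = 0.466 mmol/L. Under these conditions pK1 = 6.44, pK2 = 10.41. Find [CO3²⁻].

α₂ = 1 / (1 + [H⁺]/K2 + [H⁺]²/(K1K2)) = 1 / (1 + 10^+3.58 + 10^+3.19)
   = 1 / (1 + 3801.9 + 1548.8) = 1/5351.7 = 0.0001869
[CO3²⁻] = α₂ × DIC = 0.0001869 × 0.466 = 8.71×10^-5 mmol/L = 0.0871 μmol/L

[CO3²⁻] = 0.0871 μmol/L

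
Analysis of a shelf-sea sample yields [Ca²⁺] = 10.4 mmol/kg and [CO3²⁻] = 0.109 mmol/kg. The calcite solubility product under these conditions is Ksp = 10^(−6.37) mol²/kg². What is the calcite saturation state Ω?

Ω = 2.66

Ksp = 10^(−6.37) = 4.266×10^-7
Ω = [Ca²⁺][CO3²⁻]/Ksp = (10.4×10^-3)(0.109×10^-3) / 4.266×10^-7 = 2.66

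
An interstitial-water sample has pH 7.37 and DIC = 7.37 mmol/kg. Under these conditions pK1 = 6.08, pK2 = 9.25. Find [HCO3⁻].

[HCO3⁻] = 6.92 mmol/kg

α₁ = 1 / (1 + [H⁺]/K1 + K2/[H⁺]) = 1 / (1 + 10^-1.29 + 10^-1.88)
   = 1 / (1 + 0.051286 + 0.013183) = 1/1.0645 = 0.9394
[HCO3⁻] = α₁ × DIC = 0.9394 × 7.37 = 6.92 mmol/kg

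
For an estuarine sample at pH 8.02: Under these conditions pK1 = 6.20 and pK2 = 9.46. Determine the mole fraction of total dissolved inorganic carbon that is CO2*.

α₀ = 0.0144

α₀ = 1 / (1 + K1/[H⁺] + K1K2/[H⁺]²) = 1 / (1 + 10^+1.82 + 10^+0.38)
   = 1 / (1 + 66.069 + 2.3988) = 1/69.468 = 0.01440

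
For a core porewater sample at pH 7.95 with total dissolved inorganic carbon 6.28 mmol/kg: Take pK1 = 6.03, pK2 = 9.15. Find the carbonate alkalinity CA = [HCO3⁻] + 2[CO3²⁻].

CA = 6.58 mmol/kg

CA = [HCO3⁻] + 2[CO3²⁻] = (α₁ + 2α₂)·DIC
At pH 7.95: [H⁺]/K1 = 10^-1.92 = 0.012023, K2/[H⁺] = 10^-1.20 = 0.063096
α₁ = 1/(1 + 0.012023 + 0.063096) = 1/1.0751 = 0.9301; α₂ = α₁·K2/[H⁺] = 0.05869
α₁ + 2α₂ = 1.0475
CA = 1.0475 × 6.28 = 6.58 mmol/kg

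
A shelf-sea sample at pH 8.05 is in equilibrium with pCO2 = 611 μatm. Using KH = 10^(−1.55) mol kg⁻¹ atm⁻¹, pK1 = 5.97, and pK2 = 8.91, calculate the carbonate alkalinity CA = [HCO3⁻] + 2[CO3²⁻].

[CO2*] = KH · pCO2 = 10^(−1.55) × 611×10^-6 = 1.722×10^-5 mol/kg
α₀ = 1/(1 + K1/[H⁺] + K1K2/[H⁺]²) = 1/(1 + 10^+2.08 + 10^+1.22) = 0.007256
DIC = [CO2*]/α₀ = 1.722×10^-5 / 0.007256 = 2.373 mmol/kg
CA = (α₁ + 2α₂)·DIC = (0.8723 + 2×0.1204) × 2.373 = 2.64 mmol/kg

CA = 2.64 mmol/kg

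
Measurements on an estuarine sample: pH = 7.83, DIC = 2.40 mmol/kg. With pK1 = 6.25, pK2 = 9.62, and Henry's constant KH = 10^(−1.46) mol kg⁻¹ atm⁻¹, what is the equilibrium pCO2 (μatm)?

α₀ = 1 / (1 + K1/[H⁺] + K1K2/[H⁺]²) = 1 / (1 + 10^+1.58 + 10^-0.21)
   = 1 / (1 + 38.019 + 0.61660) = 1/39.636 = 0.02523
[CO2*] = α₀ × DIC = 0.02523 × 2.40 = 0.06055 mmol/kg
pCO2 = [CO2*]/KH = 6.055×10^-5 / 3.467×10^-2 = 1750 μatm

pCO2 = 1750 μatm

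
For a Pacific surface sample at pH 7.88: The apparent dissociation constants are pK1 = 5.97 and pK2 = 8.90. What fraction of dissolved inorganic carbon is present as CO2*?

α₀ = 0.0111

α₀ = 1 / (1 + K1/[H⁺] + K1K2/[H⁺]²) = 1 / (1 + 10^+1.91 + 10^+0.89)
   = 1 / (1 + 81.283 + 7.7625) = 1/90.046 = 0.01111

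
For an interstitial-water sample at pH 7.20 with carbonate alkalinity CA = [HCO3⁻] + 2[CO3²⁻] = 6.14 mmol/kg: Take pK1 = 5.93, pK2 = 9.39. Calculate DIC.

DIC = 6.43 mmol/kg

CA = [HCO3⁻] + 2[CO3²⁻] = (α₁ + 2α₂)·DIC
At pH 7.20: [H⁺]/K1 = 10^-1.27 = 0.053703, K2/[H⁺] = 10^-2.19 = 0.0064565
α₁ = 1/(1 + 0.053703 + 0.0064565) = 1/1.0602 = 0.9433; α₂ = α₁·K2/[H⁺] = 0.006090
α₁ + 2α₂ = 0.9554
DIC = CA / (α₁ + 2α₂) = 6.14 / 0.9554 = 6.43 mmol/kg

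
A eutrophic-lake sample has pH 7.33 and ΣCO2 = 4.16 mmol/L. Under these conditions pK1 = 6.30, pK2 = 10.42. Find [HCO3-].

α₁ = 1 / (1 + [H⁺]/K1 + K2/[H⁺]) = 1 / (1 + 10^-1.03 + 10^-3.09)
   = 1 / (1 + 0.093325 + 0.00081283) = 1/1.0941 = 0.9140
[HCO3⁻] = α₁ × DIC = 0.9140 × 4.16 = 3.80 mmol/L

[HCO3⁻] = 3.80 mmol/L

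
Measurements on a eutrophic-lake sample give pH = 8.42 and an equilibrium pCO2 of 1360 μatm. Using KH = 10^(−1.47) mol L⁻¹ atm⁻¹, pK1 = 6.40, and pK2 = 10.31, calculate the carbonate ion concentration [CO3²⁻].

[CO3²⁻] = 0.0622 mmol/L

[CO2*] = KH · pCO2 = 10^(−1.47) × 1360×10^-6 = 4.608×10^-5 mol/L
α₀ = 1/(1 + K1/[H⁺] + K1K2/[H⁺]²) = 1/(1 + 10^+2.02 + 10^+0.13) = 0.009340
DIC = [CO2*]/α₀ = 4.608×10^-5 / 0.009340 = 4.934 mmol/L
[CO3²⁻] = α₂·DIC; α₂ = 0.01260, so [CO3²⁻] = 0.01260 × 4.934 = 0.0622 mmol/L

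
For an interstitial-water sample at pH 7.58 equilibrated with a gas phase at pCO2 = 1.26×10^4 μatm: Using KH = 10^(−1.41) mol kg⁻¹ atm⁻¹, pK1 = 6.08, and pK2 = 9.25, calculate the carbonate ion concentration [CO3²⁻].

[CO2*] = KH · pCO2 = 10^(−1.41) × 1.26×10^4×10^-6 = 4.902×10^-4 mol/kg
α₀ = 1/(1 + K1/[H⁺] + K1K2/[H⁺]²) = 1/(1 + 10^+1.50 + 10^-0.17) = 0.03003
DIC = [CO2*]/α₀ = 4.902×10^-4 / 0.03003 = 16.32 mmol/kg
[CO3²⁻] = α₂·DIC; α₂ = 0.02030, so [CO3²⁻] = 0.02030 × 16.32 = 0.331 mmol/kg

[CO3²⁻] = 0.331 mmol/kg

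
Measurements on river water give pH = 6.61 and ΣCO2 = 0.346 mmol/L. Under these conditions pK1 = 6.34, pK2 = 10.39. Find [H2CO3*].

α₀ = 1 / (1 + K1/[H⁺] + K1K2/[H⁺]²) = 1 / (1 + 10^+0.27 + 10^-3.51)
   = 1 / (1 + 1.8621 + 0.00030903) = 1/2.8624 = 0.3494
[CO2*] = α₀ × DIC = 0.3494 × 0.346 = 0.121 mmol/L

[CO2*] = 0.121 mmol/L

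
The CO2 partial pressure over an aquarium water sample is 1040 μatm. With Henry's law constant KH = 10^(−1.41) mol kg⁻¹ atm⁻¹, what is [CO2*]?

[CO2*] = 40.5 μmol/kg

KH = 10^(−1.41) = 3.890×10^-2 mol kg⁻¹ atm⁻¹
[CO2*] = KH · pCO2 = 3.890×10^-2 × 1040×10^-6 atm = 4.05×10^-5 mol/kg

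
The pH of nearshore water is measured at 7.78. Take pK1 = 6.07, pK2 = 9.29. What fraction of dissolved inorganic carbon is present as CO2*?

α₀ = 1 / (1 + K1/[H⁺] + K1K2/[H⁺]²) = 1 / (1 + 10^+1.71 + 10^+0.20)
   = 1 / (1 + 51.286 + 1.5849) = 1/53.871 = 0.01856

α₀ = 0.0186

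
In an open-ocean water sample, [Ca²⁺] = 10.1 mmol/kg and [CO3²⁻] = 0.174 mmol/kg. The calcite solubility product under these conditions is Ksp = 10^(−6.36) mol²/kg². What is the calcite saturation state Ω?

Ω = 4.03

Ksp = 10^(−6.36) = 4.365×10^-7
Ω = [Ca²⁺][CO3²⁻]/Ksp = (10.1×10^-3)(0.174×10^-3) / 4.365×10^-7 = 4.03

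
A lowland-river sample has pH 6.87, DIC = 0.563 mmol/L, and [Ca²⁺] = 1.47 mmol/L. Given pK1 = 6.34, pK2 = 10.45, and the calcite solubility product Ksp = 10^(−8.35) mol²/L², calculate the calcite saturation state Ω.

Ω = 0.0376

α₂ = 1 / (1 + [H⁺]/K2 + [H⁺]²/(K1K2)) = 1 / (1 + 10^+3.58 + 10^+3.05)
   = 1 / (1 + 3801.9 + 1122.0) = 1/4924.9 = 0.0002030
[CO3²⁻] = α₂ × DIC = 0.0002030 × 0.563 = 0.0001143 mmol/L = 0.1143 μmol/L
Ksp = 10^(−8.35) = 4.467×10^-9
Ω = [Ca²⁺][CO3²⁻]/Ksp = (1.47×10^-3)(1.143×10^-7) / 4.467×10^-9 = 0.0376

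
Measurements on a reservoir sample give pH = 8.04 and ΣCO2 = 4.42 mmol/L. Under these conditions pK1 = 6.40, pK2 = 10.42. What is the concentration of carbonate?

[CO3²⁻] = 17.9 μmol/L

α₂ = 1 / (1 + [H⁺]/K2 + [H⁺]²/(K1K2)) = 1 / (1 + 10^+2.38 + 10^+0.74)
   = 1 / (1 + 239.88 + 5.4954) = 1/246.38 = 0.004059
[CO3²⁻] = α₂ × DIC = 0.004059 × 4.42 = 0.0179 mmol/L = 17.9 μmol/L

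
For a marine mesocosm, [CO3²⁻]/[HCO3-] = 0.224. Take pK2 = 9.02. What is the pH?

From K2 = [H⁺][CO3²⁻]/[HCO3-]:  pH = pK2 + log₁₀([CO3²⁻]/[HCO3-])
log₁₀(0.224) = -0.650
pH = 9.02 + (-0.650) = 8.37

pH = 8.37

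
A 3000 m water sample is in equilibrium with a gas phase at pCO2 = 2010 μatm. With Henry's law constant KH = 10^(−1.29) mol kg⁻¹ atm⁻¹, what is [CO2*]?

KH = 10^(−1.29) = 5.129×10^-2 mol kg⁻¹ atm⁻¹
[CO2*] = KH · pCO2 = 5.129×10^-2 × 2010×10^-6 atm = 1.03×10^-4 mol/kg

[CO2*] = 103 μmol/kg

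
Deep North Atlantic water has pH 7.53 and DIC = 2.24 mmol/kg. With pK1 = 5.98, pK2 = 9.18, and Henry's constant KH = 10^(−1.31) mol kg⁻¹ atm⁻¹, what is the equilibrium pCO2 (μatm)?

pCO2 = 1230 μatm

α₀ = 1 / (1 + K1/[H⁺] + K1K2/[H⁺]²) = 1 / (1 + 10^+1.55 + 10^-0.10)
   = 1 / (1 + 35.481 + 0.79433) = 1/37.276 = 0.02683
[CO2*] = α₀ × DIC = 0.02683 × 2.24 = 0.06009 mmol/kg
pCO2 = [CO2*]/KH = 6.009×10^-5 / 4.898×10^-2 = 1230 μatm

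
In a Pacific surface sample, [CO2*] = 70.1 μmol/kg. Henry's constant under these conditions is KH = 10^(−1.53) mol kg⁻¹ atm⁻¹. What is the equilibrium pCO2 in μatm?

pCO2 = 2380 μatm

KH = 10^(−1.53) = 2.951×10^-2 mol kg⁻¹ atm⁻¹
pCO2 = [CO2*]/KH = 70.1×10^-6 / 2.951×10^-2 = 2.38×10^-3 atm = 2380 μatm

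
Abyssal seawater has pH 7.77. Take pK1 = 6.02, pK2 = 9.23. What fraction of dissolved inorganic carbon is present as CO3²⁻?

α₂ = 0.0329

α₂ = 1 / (1 + [H⁺]/K2 + [H⁺]²/(K1K2)) = 1 / (1 + 10^+1.46 + 10^-0.29)
   = 1 / (1 + 28.840 + 0.51286) = 1/30.353 = 0.03295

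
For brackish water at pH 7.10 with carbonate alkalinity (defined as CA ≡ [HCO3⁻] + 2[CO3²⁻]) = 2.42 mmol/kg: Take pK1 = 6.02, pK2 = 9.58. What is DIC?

CA = [HCO3⁻] + 2[CO3²⁻] = (α₁ + 2α₂)·DIC
At pH 7.10: [H⁺]/K1 = 10^-1.08 = 0.083176, K2/[H⁺] = 10^-2.48 = 0.0033113
α₁ = 1/(1 + 0.083176 + 0.0033113) = 1/1.0865 = 0.9204; α₂ = α₁·K2/[H⁺] = 0.003048
α₁ + 2α₂ = 0.9265
DIC = CA / (α₁ + 2α₂) = 2.42 / 0.9265 = 2.61 mmol/kg

DIC = 2.61 mmol/kg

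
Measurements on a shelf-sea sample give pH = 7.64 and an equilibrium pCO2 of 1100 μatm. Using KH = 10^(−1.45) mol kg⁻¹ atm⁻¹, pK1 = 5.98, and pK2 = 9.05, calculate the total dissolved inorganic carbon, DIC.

[CO2*] = KH · pCO2 = 10^(−1.45) × 1100×10^-6 = 3.903×10^-5 mol/kg
α₀ = 1/(1 + K1/[H⁺] + K1K2/[H⁺]²) = 1/(1 + 10^+1.66 + 10^+0.25) = 0.02062
DIC = [CO2*]/α₀ = 3.903×10^-5 / 0.02062 = 1.89 mmol/kg

DIC = 1.89 mmol/kg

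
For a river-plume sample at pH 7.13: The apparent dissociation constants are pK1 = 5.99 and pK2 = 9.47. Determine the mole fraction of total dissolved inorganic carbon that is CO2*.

α₀ = 0.0673

α₀ = 1 / (1 + K1/[H⁺] + K1K2/[H⁺]²) = 1 / (1 + 10^+1.14 + 10^-1.20)
   = 1 / (1 + 13.804 + 0.063096) = 1/14.867 = 0.06726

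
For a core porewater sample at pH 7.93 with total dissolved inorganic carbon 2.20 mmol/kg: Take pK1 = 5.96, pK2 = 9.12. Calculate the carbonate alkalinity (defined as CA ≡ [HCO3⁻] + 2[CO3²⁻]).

CA = 2.31 mmol/kg

CA = [HCO3⁻] + 2[CO3²⁻] = (α₁ + 2α₂)·DIC
At pH 7.93: [H⁺]/K1 = 10^-1.97 = 0.010715, K2/[H⁺] = 10^-1.19 = 0.064565
α₁ = 1/(1 + 0.010715 + 0.064565) = 1/1.0753 = 0.9300; α₂ = α₁·K2/[H⁺] = 0.06005
α₁ + 2α₂ = 1.0501
CA = 1.0501 × 2.20 = 2.31 mmol/kg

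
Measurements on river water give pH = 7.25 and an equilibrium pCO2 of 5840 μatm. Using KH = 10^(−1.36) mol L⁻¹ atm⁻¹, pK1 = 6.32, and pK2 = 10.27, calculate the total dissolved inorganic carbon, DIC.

[CO2*] = KH · pCO2 = 10^(−1.36) × 5840×10^-6 = 2.549×10^-4 mol/L
α₀ = 1/(1 + K1/[H⁺] + K1K2/[H⁺]²) = 1/(1 + 10^+0.93 + 10^-2.09) = 0.1050
DIC = [CO2*]/α₀ = 2.549×10^-4 / 0.1050 = 2.43 mmol/L

DIC = 2.43 mmol/L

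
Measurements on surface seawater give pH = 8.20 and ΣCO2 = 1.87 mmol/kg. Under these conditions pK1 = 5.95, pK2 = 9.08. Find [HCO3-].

α₁ = 1 / (1 + [H⁺]/K1 + K2/[H⁺]) = 1 / (1 + 10^-2.25 + 10^-0.88)
   = 1 / (1 + 0.0056234 + 0.13183) = 1/1.1374 = 0.8792
[HCO3⁻] = α₁ × DIC = 0.8792 × 1.87 = 1.64 mmol/kg

[HCO3⁻] = 1.64 mmol/kg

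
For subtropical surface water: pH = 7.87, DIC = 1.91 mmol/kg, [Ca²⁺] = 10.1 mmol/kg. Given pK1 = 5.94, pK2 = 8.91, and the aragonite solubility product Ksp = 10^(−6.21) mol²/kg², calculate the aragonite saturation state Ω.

Ω = 2.59

α₂ = 1 / (1 + [H⁺]/K2 + [H⁺]²/(K1K2)) = 1 / (1 + 10^+1.04 + 10^-0.89)
   = 1 / (1 + 10.965 + 0.12882) = 1/12.094 = 0.08269
[CO3²⁻] = α₂ × DIC = 0.08269 × 1.91 = 0.1579 mmol/kg
Ksp = 10^(−6.21) = 6.166×10^-7
Ω = [Ca²⁺][CO3²⁻]/Ksp = (10.1×10^-3)(1.579×10^-4) / 6.166×10^-7 = 2.59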